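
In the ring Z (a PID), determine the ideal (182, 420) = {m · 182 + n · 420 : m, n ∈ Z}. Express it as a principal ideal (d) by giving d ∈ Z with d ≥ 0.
(182, 420) = (14); d = 14

In the PID Z, (a, b) is generated by gcd(a, b). Compute gcd(420, 182) with the extended Euclidean algorithm, tracking rows (r, s, t) with s·420 + t·182 = r:
  row A: (420, 1, 0)   [1·420 + 0·182 = 420]
  row B: (182, 0, 1)   [0·420 + 1·182 = 182]
  420 = 2·182 + 56   → row C = row A − 2·row B = (56, 1, −2)   [check: 1·420 − 2·182 = 56]
  182 = 3·56 + 14   → row D = row B − 3·row C = (14, −3, 7)   [check: −3·420 + 7·182 = 14]
  56 = 4·14 + 0   → remainder 0, stop. gcd = 14 (last nonzero row D).
So gcd(182, 420) = 14, with Bézout identity −3·420 + 7·182 = 14. Containment (⊇): the Bézout identity exhibits 14 as an element of (182, 420), giving (14) ⊆ (182, 420). Containment (⊆): since 14 | 182 and 14 | 420 (182 = 14·13, 420 = 14·30), every Z-linear combination of 182 and 420 is divisible by 14, so (182, 420) ⊆ (14). Therefore (182, 420) = (14), d = 14.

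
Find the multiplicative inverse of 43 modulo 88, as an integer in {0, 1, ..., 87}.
Apply the extended Euclidean algorithm to (88, 43), tracking rows (r, s, t) with s·88 + t·43 = r. Each division r_prev = q·r_cur + r_new produces the new row as (previous row) − q·(current row):
  row A: (88, 1, 0)   [1·88 + 0·43 = 88]
  row B: (43, 0, 1)   [0·88 + 1·43 = 43]
  88 = 2·43 + 2   → row C = row A − 2·row B = (2, 1, −2)   [check: 1·88 − 2·43 = 2]
  43 = 21·2 + 1   → row D = row B − 21·row C = (1, −21, 43)   [check: −21·88 + 43·43 = 1]
  2 = 2·1 + 0   → remainder 0, stop. gcd = 1 (last nonzero row D).
The gcd is 1, so 43 is invertible mod 88. The last nonzero row gives −21·88 + 43·43 = 1, so t = 43. So 43^(−1) ≡ 43 (mod 88). Verify: 43 · 43 = 1849 ≡ 1 (mod 88). ✓

Final answer: 43^(−1) ≡ 43 (mod 88)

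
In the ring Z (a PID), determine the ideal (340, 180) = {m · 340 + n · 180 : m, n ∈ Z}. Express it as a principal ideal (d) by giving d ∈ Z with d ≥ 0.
(340, 180) = (20); d = 20

In the PID Z, (a, b) is generated by gcd(a, b). Compute gcd(340, 180) with the extended Euclidean algorithm, tracking rows (r, s, t) with s·340 + t·180 = r:
  row A: (340, 1, 0)   [1·340 + 0·180 = 340]
  row B: (180, 0, 1)   [0·340 + 1·180 = 180]
  340 = 1·180 + 160   → row C = row A − 1·row B = (160, 1, −1)   [check: 1·340 − 1·180 = 160]
  180 = 1·160 + 20   → row D = row B − 1·row C = (20, −1, 2)   [check: −1·340 + 2·180 = 20]
  160 = 8·20 + 0   → remainder 0, stop. gcd = 20 (last nonzero row D).
So gcd(340, 180) = 20, with Bézout identity −1·340 + 2·180 = 20. Containment (⊇): the Bézout identity exhibits 20 as an element of (340, 180), giving (20) ⊆ (340, 180). Containment (⊆): since 20 | 340 and 20 | 180 (340 = 20·17, 180 = 20·9), every Z-linear combination of 340 and 180 is divisible by 20, so (340, 180) ⊆ (20). Therefore (340, 180) = (20), d = 20.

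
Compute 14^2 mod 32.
4

Use repeated squaring. Binary(2) = 10. Walk through the bits of the exponent 2 left-to-right: at each bit after the leading one, square the running value, then multiply by 14 if the bit is 1 (always reducing mod 32):
  bit 1 = 1 (leading): start with 14.
  bit 2 = 0: square 14^2 = 196 ≡ 4 (mod 32).
Final value: 14^2 ≡ 4 (mod 32).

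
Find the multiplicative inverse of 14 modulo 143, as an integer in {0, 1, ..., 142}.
14^(−1) ≡ 92 (mod 143)

Apply the extended Euclidean algorithm to (143, 14), tracking rows (r, s, t) with s·143 + t·14 = r. Each division r_prev = q·r_cur + r_new produces the new row as (previous row) − q·(current row):
  row A: (143, 1, 0)   [1·143 + 0·14 = 143]
  row B: (14, 0, 1)   [0·143 + 1·14 = 14]
  143 = 10·14 + 3   → row C = row A − 10·row B = (3, 1, −10)   [check: 1·143 − 10·14 = 3]
  14 = 4·3 + 2   → row D = row B − 4·row C = (2, −4, 41)   [check: −4·143 + 41·14 = 2]
  3 = 1·2 + 1   → row E = row C − 1·row D = (1, 5, −51)   [check: 5·143 − 51·14 = 1]
  2 = 2·1 + 0   → remainder 0, stop. gcd = 1 (last nonzero row E).
The gcd is 1, so 14 is invertible mod 143. The last nonzero row gives 5·143 − 51·14 = 1, so t = −51. So 14^(−1) ≡ −51 ≡ 92 (mod 143). Verify: 14 · 92 = 1288 ≡ 1 (mod 143). ✓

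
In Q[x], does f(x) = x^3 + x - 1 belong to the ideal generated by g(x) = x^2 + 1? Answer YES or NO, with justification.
In Q[x] the ideal (g) consists of all multiples of g, so f ∈ (g) iff g | f, i.e. iff the remainder of f on division by g is 0. Divide f by g (g is monic, so eliminate the leading term of the running remainder at each step):
  leading term x^3: subtract (x)·g(x) = x^3 + x, leaving -1
The remainder r(x) = -1 ≠ 0 (and deg r < deg g), so g ∤ f, i.e. f ∉ (g).

Final answer: NO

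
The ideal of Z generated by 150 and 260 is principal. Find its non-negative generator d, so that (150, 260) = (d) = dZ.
In the PID Z, (a, b) is generated by gcd(a, b). Compute gcd(260, 150) with the extended Euclidean algorithm, tracking rows (r, s, t) with s·260 + t·150 = r:
  row A: (260, 1, 0)   [1·260 + 0·150 = 260]
  row B: (150, 0, 1)   [0·260 + 1·150 = 150]
  260 = 1·150 + 110   → row C = row A − 1·row B = (110, 1, −1)   [check: 1·260 − 1·150 = 110]
  150 = 1·110 + 40   → row D = row B − 1·row C = (40, −1, 2)   [check: −1·260 + 2·150 = 40]
  110 = 2·40 + 30   → row E = row C − 2·row D = (30, 3, −5)   [check: 3·260 − 5·150 = 30]
  40 = 1·30 + 10   → row F = row D − 1·row E = (10, −4, 7)   [check: −4·260 + 7·150 = 10]
  30 = 3·10 + 0   → remainder 0, stop. gcd = 10 (last nonzero row F).
So gcd(150, 260) = 10, with Bézout identity −4·260 + 7·150 = 10. Containment (⊇): the Bézout identity exhibits 10 as an element of (150, 260), giving (10) ⊆ (150, 260). Containment (⊆): since 10 | 150 and 10 | 260 (150 = 10·15, 260 = 10·26), every Z-linear combination of 150 and 260 is divisible by 10, so (150, 260) ⊆ (10). Therefore (150, 260) = (10), d = 10.

Final answer: (150, 260) = (10); d = 10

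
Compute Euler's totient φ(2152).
φ is multiplicative, with φ(p^e) = p^e − p^(e−1). Factorise 2152 = 2^3 · 269. Then
  φ(2152) = (2^3 − 2^2) · (269 − 1) = 4 · 268 = 1072.

Final answer: φ(2152) = 1072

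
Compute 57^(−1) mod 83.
57^(−1) ≡ 67 (mod 83)

Apply the extended Euclidean algorithm to (83, 57), tracking rows (r, s, t) with s·83 + t·57 = r. Each division r_prev = q·r_cur + r_new produces the new row as (previous row) − q·(current row):
  row A: (83, 1, 0)   [1·83 + 0·57 = 83]
  row B: (57, 0, 1)   [0·83 + 1·57 = 57]
  83 = 1·57 + 26   → row C = row A − 1·row B = (26, 1, −1)   [check: 1·83 − 1·57 = 26]
  57 = 2·26 + 5   → row D = row B − 2·row C = (5, −2, 3)   [check: −2·83 + 3·57 = 5]
  26 = 5·5 + 1   → row E = row C − 5·row D = (1, 11, −16)   [check: 11·83 − 16·57 = 1]
  5 = 5·1 + 0   → remainder 0, stop. gcd = 1 (last nonzero row E).
The gcd is 1, so 57 is invertible mod 83. The last nonzero row gives 11·83 − 16·57 = 1, so t = −16. So 57^(−1) ≡ −16 ≡ 67 (mod 83). Verify: 57 · 67 = 3819 ≡ 1 (mod 83). ✓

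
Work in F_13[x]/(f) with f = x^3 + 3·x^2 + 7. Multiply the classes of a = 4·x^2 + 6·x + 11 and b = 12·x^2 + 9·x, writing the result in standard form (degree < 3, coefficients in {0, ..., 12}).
a · b ≡ 8·x^2 + 10·x + 5 (mod f(x))

Multiply as integer polynomials: a · b = 48·x^4 + 108·x^3 + 186·x^2 + 99·x. Reducing coefficients mod 13: a · b ≡ 9·x^4 + 4·x^3 + 4·x^2 + 8·x. Now divide by f(x) = x^3 + 3·x^2 + 7 in F_13[x], eliminating the leading term at each step:
  leading term 9·x^4: subtract (9·x)·f(x) = 9·x^4 + x^3 + 11·x, leaving 3·x^3 + 4·x^2 + 10·x (coefficients mod 13)
  leading term 3·x^3: subtract (3)·f(x) = 3·x^3 + 9·x^2 + 8, leaving 8·x^2 + 10·x + 5 (coefficients mod 13)
The degree is now < 3, so this is the remainder. Hence a · b ≡ 8·x^2 + 10·x + 5 in F_13[x]/(f).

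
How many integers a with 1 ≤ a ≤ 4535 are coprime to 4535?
3624

The number of a ∈ {1, ..., 4535} with gcd(a, 4535) = 1 is by definition Euler's totient φ(4535). φ is multiplicative, with φ(p^e) = p^e − p^(e−1). Factorise 4535 = 5 · 907. Then
  φ(4535) = (5 − 1) · (907 − 1) = 4 · 906 = 3624.
So there are 3624 such integers.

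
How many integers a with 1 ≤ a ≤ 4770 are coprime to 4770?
The number of a ∈ {1, ..., 4770} with gcd(a, 4770) = 1 is by definition Euler's totient φ(4770). φ is multiplicative, with φ(p^e) = p^e − p^(e−1). Factorise 4770 = 2 · 3^2 · 5 · 53. Then
  φ(4770) = (2 − 1) · (3^2 − 3^1) · (5 − 1) · (53 − 1) = 1 · 6 · 4 · 52 = 1248.
So there are 1248 such integers.

Final answer: 1248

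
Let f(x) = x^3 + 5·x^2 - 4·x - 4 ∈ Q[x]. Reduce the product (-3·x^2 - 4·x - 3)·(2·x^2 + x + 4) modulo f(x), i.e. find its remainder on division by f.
First multiply in Q[x] without reducing: a · b = -6·x^4 - 11·x^3 - 22·x^2 - 19·x - 12. Now divide by f(x) = x^3 + 5·x^2 - 4·x - 4, eliminating the leading term at each step:
  leading term -6·x^4: subtract (-6·x)·f(x) = -6·x^4 - 30·x^3 + 24·x^2 + 24·x, leaving 19·x^3 - 46·x^2 - 43·x - 12
  leading term 19·x^3: subtract (19)·f(x) = 19·x^3 + 95·x^2 - 76·x - 76, leaving -141·x^2 + 33·x + 64
The degree is now < 3, so this is the remainder. Hence a · b ≡ -141·x^2 + 33·x + 64 in Q[x]/(f).

Final answer: a · b ≡ -141·x^2 + 33·x + 64 (mod f(x))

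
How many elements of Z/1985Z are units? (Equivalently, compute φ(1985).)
Z/1985Z has φ(1985) = 1584 units

An element a ∈ Z/1985Z is a unit iff gcd(a, 1985) = 1, so the number of units is φ(1985). φ is multiplicative, with φ(p^e) = p^e − p^(e−1). Factorise 1985 = 5 · 397. Then
  φ(1985) = (5 − 1) · (397 − 1) = 4 · 396 = 1584.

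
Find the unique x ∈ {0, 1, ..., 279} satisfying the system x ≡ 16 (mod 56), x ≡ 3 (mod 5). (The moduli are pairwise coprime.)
The moduli 56, 5 are pairwise coprime, so by the CRT there is a unique solution mod 56·5 = 280.
Solve by successive substitution. Start with x ≡ 16 (mod 56).
  Combine with x ≡ 3 (mod 5): write x = 16 + 56·t and require 16 + 56·t ≡ 3 (mod 5), i.e. 56·t ≡ 3 − 16 ≡ 2 (mod 5). Since 56^(−1) ≡ 1 (mod 5) (56 ≡ 1 (mod 5)), t ≡ 1·2 ≡ 2 (mod 5). So x ≡ 16 + 56·2 = 128 (mod 280).
Unique solution in [0, 280): x = 128.

Final answer: x ≡ 128 (mod 280); the representative in [0, 280) is 128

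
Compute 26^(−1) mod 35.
Apply the extended Euclidean algorithm to (35, 26), tracking rows (r, s, t) with s·35 + t·26 = r. Each division r_prev = q·r_cur + r_new produces the new row as (previous row) − q·(current row):
  row A: (35, 1, 0)   [1·35 + 0·26 = 35]
  row B: (26, 0, 1)   [0·35 + 1·26 = 26]
  35 = 1·26 + 9   → row C = row A − 1·row B = (9, 1, −1)   [check: 1·35 − 1·26 = 9]
  26 = 2·9 + 8   → row D = row B − 2·row C = (8, −2, 3)   [check: −2·35 + 3·26 = 8]
  9 = 1·8 + 1   → row E = row C − 1·row D = (1, 3, −4)   [check: 3·35 − 4·26 = 1]
  8 = 8·1 + 0   → remainder 0, stop. gcd = 1 (last nonzero row E).
The gcd is 1, so 26 is invertible mod 35. The last nonzero row gives 3·35 − 4·26 = 1, so t = −4. So 26^(−1) ≡ −4 ≡ 31 (mod 35). Verify: 26 · 31 = 806 ≡ 1 (mod 35). ✓

Final answer: 26^(−1) ≡ 31 (mod 35)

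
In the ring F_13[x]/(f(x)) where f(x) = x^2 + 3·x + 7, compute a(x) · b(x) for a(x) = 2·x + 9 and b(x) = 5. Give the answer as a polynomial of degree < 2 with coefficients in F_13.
a · b ≡ 10·x + 6 (mod f(x))

Multiply as integer polynomials: a · b = 10·x + 45. Reducing coefficients mod 13: a · b ≡ 10·x + 6. This already has degree < 2, so no reduction by f is needed. Hence a · b ≡ 10·x + 6 in F_13[x]/(f).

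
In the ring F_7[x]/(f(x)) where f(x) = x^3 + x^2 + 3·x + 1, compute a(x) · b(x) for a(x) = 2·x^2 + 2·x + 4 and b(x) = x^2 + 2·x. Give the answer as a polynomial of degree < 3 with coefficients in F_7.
a · b ≡ 5·x^2 + x + 3 (mod f(x))

Multiply as integer polynomials: a · b = 2·x^4 + 6·x^3 + 8·x^2 + 8·x. Reducing coefficients mod 7: a · b ≡ 2·x^4 + 6·x^3 + x^2 + x. Now divide by f(x) = x^3 + x^2 + 3·x + 1 in F_7[x], eliminating the leading term at each step:
  leading term 2·x^4: subtract (2·x)·f(x) = 2·x^4 + 2·x^3 + 6·x^2 + 2·x, leaving 4·x^3 + 2·x^2 + 6·x (coefficients mod 7)
  leading term 4·x^3: subtract (4)·f(x) = 4·x^3 + 4·x^2 + 5·x + 4, leaving 5·x^2 + x + 3 (coefficients mod 7)
The degree is now < 3, so this is the remainder. Hence a · b ≡ 5·x^2 + x + 3 in F_7[x]/(f).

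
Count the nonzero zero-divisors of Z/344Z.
In Z/344Z each nonzero element is either a unit (gcd with 344 is 1) or a zero-divisor (gcd > 1). The number of units is φ(344): factorise 344 = 2^3 · 43, so φ(344) = (2^3 − 2^2) · (43 − 1) = 4 · 42 = 168. The nonzero elements number 344 − 1 = 343. Hence the nonzero zero-divisors number 343 − 168 = 175.

Final answer: Z/344Z has 175 nonzero zero-divisors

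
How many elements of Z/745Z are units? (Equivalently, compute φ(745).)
Z/745Z has φ(745) = 592 units

An element a ∈ Z/745Z is a unit iff gcd(a, 745) = 1, so the number of units is φ(745). φ is multiplicative, with φ(p^e) = p^e − p^(e−1). Factorise 745 = 5 · 149. Then
  φ(745) = (5 − 1) · (149 − 1) = 4 · 148 = 592.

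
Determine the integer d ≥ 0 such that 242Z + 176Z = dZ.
(242, 176) = (22); d = 22

In the PID Z, (a, b) is generated by gcd(a, b). Compute gcd(242, 176) with the extended Euclidean algorithm, tracking rows (r, s, t) with s·242 + t·176 = r:
  row A: (242, 1, 0)   [1·242 + 0·176 = 242]
  row B: (176, 0, 1)   [0·242 + 1·176 = 176]
  242 = 1·176 + 66   → row C = row A − 1·row B = (66, 1, −1)   [check: 1·242 − 1·176 = 66]
  176 = 2·66 + 44   → row D = row B − 2·row C = (44, −2, 3)   [check: −2·242 + 3·176 = 44]
  66 = 1·44 + 22   → row E = row C − 1·row D = (22, 3, −4)   [check: 3·242 − 4·176 = 22]
  44 = 2·22 + 0   → remainder 0, stop. gcd = 22 (last nonzero row E).
So gcd(242, 176) = 22, with Bézout identity 3·242 − 4·176 = 22. Containment (⊇): the Bézout identity exhibits 22 as an element of (242, 176), giving (22) ⊆ (242, 176). Containment (⊆): since 22 | 242 and 22 | 176 (242 = 22·11, 176 = 22·8), every Z-linear combination of 242 and 176 is divisible by 22, so (242, 176) ⊆ (22). Therefore (242, 176) = (22), d = 22.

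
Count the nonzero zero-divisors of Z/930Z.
Z/930Z has 689 nonzero zero-divisors

In Z/930Z each nonzero element is either a unit (gcd with 930 is 1) or a zero-divisor (gcd > 1). The number of units is φ(930): factorise 930 = 2 · 3 · 5 · 31, so φ(930) = (2 − 1) · (3 − 1) · (5 − 1) · (31 − 1) = 1 · 2 · 4 · 30 = 240. The nonzero elements number 930 − 1 = 929. Hence the nonzero zero-divisors number 929 − 240 = 689.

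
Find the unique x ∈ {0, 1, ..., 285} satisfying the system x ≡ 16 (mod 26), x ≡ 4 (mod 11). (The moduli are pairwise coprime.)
The moduli 26, 11 are pairwise coprime, so by the CRT there is a unique solution mod 26·11 = 286.
Solve by successive substitution. Start with x ≡ 16 (mod 26).
  Combine with x ≡ 4 (mod 11): write x = 16 + 26·t and require 16 + 26·t ≡ 4 (mod 11), i.e. 26·t ≡ 4 − 16 ≡ 10 (mod 11). Since 26^(−1) ≡ 3 (mod 11) (26 ≡ 4 (mod 11)), t ≡ 3·10 ≡ 8 (mod 11). So x ≡ 16 + 26·8 = 224 (mod 286).
Unique solution in [0, 286): x = 224.

Final answer: x ≡ 224 (mod 286); the representative in [0, 286) is 224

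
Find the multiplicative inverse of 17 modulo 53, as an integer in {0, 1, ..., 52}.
17^(−1) ≡ 25 (mod 53)

Apply the extended Euclidean algorithm to (53, 17), tracking rows (r, s, t) with s·53 + t·17 = r. Each division r_prev = q·r_cur + r_new produces the new row as (previous row) − q·(current row):
  row A: (53, 1, 0)   [1·53 + 0·17 = 53]
  row B: (17, 0, 1)   [0·53 + 1·17 = 17]
  53 = 3·17 + 2   → row C = row A − 3·row B = (2, 1, −3)   [check: 1·53 − 3·17 = 2]
  17 = 8·2 + 1   → row D = row B − 8·row C = (1, −8, 25)   [check: −8·53 + 25·17 = 1]
  2 = 2·1 + 0   → remainder 0, stop. gcd = 1 (last nonzero row D).
The gcd is 1, so 17 is invertible mod 53. The last nonzero row gives −8·53 + 25·17 = 1, so t = 25. So 17^(−1) ≡ 25 (mod 53). Verify: 17 · 25 = 425 ≡ 1 (mod 53). ✓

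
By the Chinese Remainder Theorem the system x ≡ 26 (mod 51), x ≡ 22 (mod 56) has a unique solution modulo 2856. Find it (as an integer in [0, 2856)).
x ≡ 638 (mod 2856); the representative in [0, 2856) is 638

The moduli 51, 56 are pairwise coprime, so by the CRT there is a unique solution mod 51·56 = 2856.
Solve by successive substitution. Start with x ≡ 26 (mod 51).
  Combine with x ≡ 22 (mod 56): write x = 26 + 51·t and require 26 + 51·t ≡ 22 (mod 56), i.e. 51·t ≡ 22 − 26 ≡ 52 (mod 56). Since 51^(−1) ≡ 11 (mod 56), t ≡ 11·52 ≡ 12 (mod 56). So x ≡ 26 + 51·12 = 638 (mod 2856).
Unique solution in [0, 2856): x = 638.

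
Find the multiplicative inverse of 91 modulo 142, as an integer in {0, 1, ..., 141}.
91^(−1) ≡ 103 (mod 142)

Apply the extended Euclidean algorithm to (142, 91), tracking rows (r, s, t) with s·142 + t·91 = r. Each division r_prev = q·r_cur + r_new produces the new row as (previous row) − q·(current row):
  row A: (142, 1, 0)   [1·142 + 0·91 = 142]
  row B: (91, 0, 1)   [0·142 + 1·91 = 91]
  142 = 1·91 + 51   → row C = row A − 1·row B = (51, 1, −1)   [check: 1·142 − 1·91 = 51]
  91 = 1·51 + 40   → row D = row B − 1·row C = (40, −1, 2)   [check: −1·142 + 2·91 = 40]
  51 = 1·40 + 11   → row E = row C − 1·row D = (11, 2, −3)   [check: 2·142 − 3·91 = 11]
  40 = 3·11 + 7   → row F = row D − 3·row E = (7, −7, 11)   [check: −7·142 + 11·91 = 7]
  11 = 1·7 + 4   → row G = row E − 1·row F = (4, 9, −14)   [check: 9·142 − 14·91 = 4]
  7 = 1·4 + 3   → row H = row F − 1·row G = (3, −16, 25)   [check: −16·142 + 25·91 = 3]
  4 = 1·3 + 1   → row I = row G − 1·row H = (1, 25, −39)   [check: 25·142 − 39·91 = 1]
  3 = 3·1 + 0   → remainder 0, stop. gcd = 1 (last nonzero row I).
The gcd is 1, so 91 is invertible mod 142. The last nonzero row gives 25·142 − 39·91 = 1, so t = −39. So 91^(−1) ≡ −39 ≡ 103 (mod 142). Verify: 91 · 103 = 9373 ≡ 1 (mod 142). ✓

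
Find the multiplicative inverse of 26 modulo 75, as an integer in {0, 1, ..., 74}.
26^(−1) ≡ 26 (mod 75)

Apply the extended Euclidean algorithm to (75, 26), tracking rows (r, s, t) with s·75 + t·26 = r. Each division r_prev = q·r_cur + r_new produces the new row as (previous row) − q·(current row):
  row A: (75, 1, 0)   [1·75 + 0·26 = 75]
  row B: (26, 0, 1)   [0·75 + 1·26 = 26]
  75 = 2·26 + 23   → row C = row A − 2·row B = (23, 1, −2)   [check: 1·75 − 2·26 = 23]
  26 = 1·23 + 3   → row D = row B − 1·row C = (3, −1, 3)   [check: −1·75 + 3·26 = 3]
  23 = 7·3 + 2   → row E = row C − 7·row D = (2, 8, −23)   [check: 8·75 − 23·26 = 2]
  3 = 1·2 + 1   → row F = row D − 1·row E = (1, −9, 26)   [check: −9·75 + 26·26 = 1]
  2 = 2·1 + 0   → remainder 0, stop. gcd = 1 (last nonzero row F).
The gcd is 1, so 26 is invertible mod 75. The last nonzero row gives −9·75 + 26·26 = 1, so t = 26. So 26^(−1) ≡ 26 (mod 75). Verify: 26 · 26 = 676 ≡ 1 (mod 75). ✓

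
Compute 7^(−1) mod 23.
7^(−1) ≡ 10 (mod 23)

Apply the extended Euclidean algorithm to (23, 7), tracking rows (r, s, t) with s·23 + t·7 = r. Each division r_prev = q·r_cur + r_new produces the new row as (previous row) − q·(current row):
  row A: (23, 1, 0)   [1·23 + 0·7 = 23]
  row B: (7, 0, 1)   [0·23 + 1·7 = 7]
  23 = 3·7 + 2   → row C = row A − 3·row B = (2, 1, −3)   [check: 1·23 − 3·7 = 2]
  7 = 3·2 + 1   → row D = row B − 3·row C = (1, −3, 10)   [check: −3·23 + 10·7 = 1]
  2 = 2·1 + 0   → remainder 0, stop. gcd = 1 (last nonzero row D).
The gcd is 1, so 7 is invertible mod 23. The last nonzero row gives −3·23 + 10·7 = 1, so t = 10. So 7^(−1) ≡ 10 (mod 23). Verify: 7 · 10 = 70 ≡ 1 (mod 23). ✓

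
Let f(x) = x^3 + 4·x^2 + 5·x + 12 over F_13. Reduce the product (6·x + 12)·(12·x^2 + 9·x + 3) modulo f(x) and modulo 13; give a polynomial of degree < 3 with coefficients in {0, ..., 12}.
Multiply as integer polynomials: a · b = 72·x^3 + 198·x^2 + 126·x + 36. Reducing coefficients mod 13: a · b ≡ 7·x^3 + 3·x^2 + 9·x + 10. Now divide by f(x) = x^3 + 4·x^2 + 5·x + 12 in F_13[x], eliminating the leading term at each step:
  leading term 7·x^3: subtract (7)·f(x) = 7·x^3 + 2·x^2 + 9·x + 6, leaving x^2 + 4 (coefficients mod 13)
The degree is now < 3, so this is the remainder. Hence a · b ≡ x^2 + 4 in F_13[x]/(f).

Final answer: a · b ≡ x^2 + 4 (mod f(x))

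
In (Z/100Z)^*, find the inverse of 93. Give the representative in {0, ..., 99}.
Apply the extended Euclidean algorithm to (100, 93), tracking rows (r, s, t) with s·100 + t·93 = r. Each division r_prev = q·r_cur + r_new produces the new row as (previous row) − q·(current row):
  row A: (100, 1, 0)   [1·100 + 0·93 = 100]
  row B: (93, 0, 1)   [0·100 + 1·93 = 93]
  100 = 1·93 + 7   → row C = row A − 1·row B = (7, 1, −1)   [check: 1·100 − 1·93 = 7]
  93 = 13·7 + 2   → row D = row B − 13·row C = (2, −13, 14)   [check: −13·100 + 14·93 = 2]
  7 = 3·2 + 1   → row E = row C − 3·row D = (1, 40, −43)   [check: 40·100 − 43·93 = 1]
  2 = 2·1 + 0   → remainder 0, stop. gcd = 1 (last nonzero row E).
The gcd is 1, so 93 is invertible mod 100. The last nonzero row gives 40·100 − 43·93 = 1, so t = −43. So 93^(−1) ≡ −43 ≡ 57 (mod 100). Verify: 93 · 57 = 5301 ≡ 1 (mod 100). ✓

Final answer: 93^(−1) ≡ 57 (mod 100)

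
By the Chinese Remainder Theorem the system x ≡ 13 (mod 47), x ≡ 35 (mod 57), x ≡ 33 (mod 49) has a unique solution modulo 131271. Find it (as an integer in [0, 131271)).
x ≡ 20270 (mod 131271); the representative in [0, 131271) is 20270

The moduli 47, 57, 49 are pairwise coprime, so by the CRT there is a unique solution mod 47·57·49 = 131271.
Solve by successive substitution. Start with x ≡ 13 (mod 47).
  Combine with x ≡ 35 (mod 57): write x = 13 + 47·t and require 13 + 47·t ≡ 35 (mod 57), i.e. 47·t ≡ 35 − 13 ≡ 22 (mod 57). Since 47^(−1) ≡ 17 (mod 57), t ≡ 17·22 ≡ 32 (mod 57). So x ≡ 13 + 47·32 = 1517 (mod 2679).
  Combine with x ≡ 33 (mod 49): write x = 1517 + 2679·t and require 1517 + 2679·t ≡ 33 (mod 49), i.e. 2679·t ≡ 33 − 1517 ≡ 35 (mod 49). Since 2679^(−1) ≡ 3 (mod 49) (2679 ≡ 33 (mod 49)), t ≡ 3·35 ≡ 7 (mod 49). So x ≡ 1517 + 2679·7 = 20270 (mod 131271).
Unique solution in [0, 131271): x = 20270.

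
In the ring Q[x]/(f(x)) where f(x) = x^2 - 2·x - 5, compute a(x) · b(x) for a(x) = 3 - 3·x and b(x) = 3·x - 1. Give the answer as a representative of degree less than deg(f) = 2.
a · b ≡ -6·x - 48 (mod f(x))

First multiply in Q[x] without reducing: a · b = -9·x^2 + 12·x - 3. Now divide by f(x) = x^2 - 2·x - 5, eliminating the leading term at each step:
  leading term -9·x^2: subtract (-9)·f(x) = -9·x^2 + 18·x + 45, leaving -6·x - 48
The degree is now < 2, so this is the remainder. Hence a · b ≡ -6·x - 48 in Q[x]/(f).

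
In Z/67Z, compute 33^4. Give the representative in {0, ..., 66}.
Use repeated squaring. Binary(4) = 100. Walk through the bits of the exponent 4 left-to-right: at each bit after the leading one, square the running value, then multiply by 33 if the bit is 1 (always reducing mod 67):
  bit 1 = 1 (leading): start with 33.
  bit 2 = 0: square 33^2 = 1089 ≡ 17 (mod 67).
  bit 3 = 0: square 17^2 = 289 ≡ 21 (mod 67).
Final value: 33^4 ≡ 21 (mod 67).

Final answer: 21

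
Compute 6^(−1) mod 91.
Apply the extended Euclidean algorithm to (91, 6), tracking rows (r, s, t) with s·91 + t·6 = r. Each division r_prev = q·r_cur + r_new produces the new row as (previous row) − q·(current row):
  row A: (91, 1, 0)   [1·91 + 0·6 = 91]
  row B: (6, 0, 1)   [0·91 + 1·6 = 6]
  91 = 15·6 + 1   → row C = row A − 15·row B = (1, 1, −15)   [check: 1·91 − 15·6 = 1]
  6 = 6·1 + 0   → remainder 0, stop. gcd = 1 (last nonzero row C).
The gcd is 1, so 6 is invertible mod 91. The last nonzero row gives 1·91 − 15·6 = 1, so t = −15. So 6^(−1) ≡ −15 ≡ 76 (mod 91). Verify: 6 · 76 = 456 ≡ 1 (mod 91). ✓

Final answer: 6^(−1) ≡ 76 (mod 91)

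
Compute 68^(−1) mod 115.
68^(−1) ≡ 22 (mod 115)

Apply the extended Euclidean algorithm to (115, 68), tracking rows (r, s, t) with s·115 + t·68 = r. Each division r_prev = q·r_cur + r_new produces the new row as (previous row) − q·(current row):
  row A: (115, 1, 0)   [1·115 + 0·68 = 115]
  row B: (68, 0, 1)   [0·115 + 1·68 = 68]
  115 = 1·68 + 47   → row C = row A − 1·row B = (47, 1, −1)   [check: 1·115 − 1·68 = 47]
  68 = 1·47 + 21   → row D = row B − 1·row C = (21, −1, 2)   [check: −1·115 + 2·68 = 21]
  47 = 2·21 + 5   → row E = row C − 2·row D = (5, 3, −5)   [check: 3·115 − 5·68 = 5]
  21 = 4·5 + 1   → row F = row D − 4·row E = (1, −13, 22)   [check: −13·115 + 22·68 = 1]
  5 = 5·1 + 0   → remainder 0, stop. gcd = 1 (last nonzero row F).
The gcd is 1, so 68 is invertible mod 115. The last nonzero row gives −13·115 + 22·68 = 1, so t = 22. So 68^(−1) ≡ 22 (mod 115). Verify: 68 · 22 = 1496 ≡ 1 (mod 115). ✓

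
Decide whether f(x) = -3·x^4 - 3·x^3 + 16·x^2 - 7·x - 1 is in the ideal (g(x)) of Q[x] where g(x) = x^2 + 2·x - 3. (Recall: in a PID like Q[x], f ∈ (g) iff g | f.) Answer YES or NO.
NO

In Q[x] the ideal (g) consists of all multiples of g, so f ∈ (g) iff g | f, i.e. iff the remainder of f on division by g is 0. Divide f by g (g is monic, so eliminate the leading term of the running remainder at each step):
  leading term -3·x^4: subtract (-3·x^2)·g(x) = -3·x^4 - 6·x^3 + 9·x^2, leaving 3·x^3 + 7·x^2 - 7·x - 1
  leading term 3·x^3: subtract (3·x)·g(x) = 3·x^3 + 6·x^2 - 9·x, leaving x^2 + 2·x - 1
  leading term x^2: subtract (1)·g(x) = x^2 + 2·x - 3, leaving 2
The remainder r(x) = 2 ≠ 0 (and deg r < deg g), so g ∤ f, i.e. f ∉ (g).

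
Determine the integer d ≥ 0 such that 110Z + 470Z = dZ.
(110, 470) = (10); d = 10

In the PID Z, (a, b) is generated by gcd(a, b). Compute gcd(470, 110) with the extended Euclidean algorithm, tracking rows (r, s, t) with s·470 + t·110 = r:
  row A: (470, 1, 0)   [1·470 + 0·110 = 470]
  row B: (110, 0, 1)   [0·470 + 1·110 = 110]
  470 = 4·110 + 30   → row C = row A − 4·row B = (30, 1, −4)   [check: 1·470 − 4·110 = 30]
  110 = 3·30 + 20   → row D = row B − 3·row C = (20, −3, 13)   [check: −3·470 + 13·110 = 20]
  30 = 1·20 + 10   → row E = row C − 1·row D = (10, 4, −17)   [check: 4·470 − 17·110 = 10]
  20 = 2·10 + 0   → remainder 0, stop. gcd = 10 (last nonzero row E).
So gcd(110, 470) = 10, with Bézout identity 4·470 − 17·110 = 10. Containment (⊇): the Bézout identity exhibits 10 as an element of (110, 470), giving (10) ⊆ (110, 470). Containment (⊆): since 10 | 110 and 10 | 470 (110 = 10·11, 470 = 10·47), every Z-linear combination of 110 and 470 is divisible by 10, so (110, 470) ⊆ (10). Therefore (110, 470) = (10), d = 10.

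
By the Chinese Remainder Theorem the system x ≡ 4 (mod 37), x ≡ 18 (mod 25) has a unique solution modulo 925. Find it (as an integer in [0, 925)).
x ≡ 818 (mod 925); the representative in [0, 925) is 818

The moduli 37, 25 are pairwise coprime, so by the CRT there is a unique solution mod 37·25 = 925.
Solve by successive substitution. Start with x ≡ 4 (mod 37).
  Combine with x ≡ 18 (mod 25): write x = 4 + 37·t and require 4 + 37·t ≡ 18 (mod 25), i.e. 37·t ≡ 18 − 4 ≡ 14 (mod 25). Since 37^(−1) ≡ 23 (mod 25) (37 ≡ 12 (mod 25)), t ≡ 23·14 ≡ 22 (mod 25). So x ≡ 4 + 37·22 = 818 (mod 925).
Unique solution in [0, 925): x = 818.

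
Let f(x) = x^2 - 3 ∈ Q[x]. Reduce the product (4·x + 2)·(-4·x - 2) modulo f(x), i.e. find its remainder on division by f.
First multiply in Q[x] without reducing: a · b = -16·x^2 - 16·x - 4. Now divide by f(x) = x^2 - 3, eliminating the leading term at each step:
  leading term -16·x^2: subtract (-16)·f(x) = 48 - 16·x^2, leaving -16·x - 52
The degree is now < 2, so this is the remainder. Hence a · b ≡ -16·x - 52 in Q[x]/(f).

Final answer: a · b ≡ -16·x - 52 (mod f(x))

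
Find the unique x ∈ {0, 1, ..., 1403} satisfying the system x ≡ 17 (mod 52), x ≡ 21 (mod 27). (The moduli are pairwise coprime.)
The moduli 52, 27 are pairwise coprime, so by the CRT there is a unique solution mod 52·27 = 1404.
Solve by successive substitution. Start with x ≡ 17 (mod 52).
  Combine with x ≡ 21 (mod 27): write x = 17 + 52·t and require 17 + 52·t ≡ 21 (mod 27), i.e. 52·t ≡ 21 − 17 ≡ 4 (mod 27). Since 52^(−1) ≡ 13 (mod 27) (52 ≡ 25 (mod 27)), t ≡ 13·4 ≡ 25 (mod 27). So x ≡ 17 + 52·25 = 1317 (mod 1404).
Unique solution in [0, 1404): x = 1317.

Final answer: x ≡ 1317 (mod 1404); the representative in [0, 1404) is 1317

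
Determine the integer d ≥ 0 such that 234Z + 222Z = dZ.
(234, 222) = (6); d = 6

In the PID Z, (a, b) is generated by gcd(a, b). Compute gcd(234, 222) with the extended Euclidean algorithm, tracking rows (r, s, t) with s·234 + t·222 = r:
  row A: (234, 1, 0)   [1·234 + 0·222 = 234]
  row B: (222, 0, 1)   [0·234 + 1·222 = 222]
  234 = 1·222 + 12   → row C = row A − 1·row B = (12, 1, −1)   [check: 1·234 − 1·222 = 12]
  222 = 18·12 + 6   → row D = row B − 18·row C = (6, −18, 19)   [check: −18·234 + 19·222 = 6]
  12 = 2·6 + 0   → remainder 0, stop. gcd = 6 (last nonzero row D).
So gcd(234, 222) = 6, with Bézout identity −18·234 + 19·222 = 6. Containment (⊇): the Bézout identity exhibits 6 as an element of (234, 222), giving (6) ⊆ (234, 222). Containment (⊆): since 6 | 234 and 6 | 222 (234 = 6·39, 222 = 6·37), every Z-linear combination of 234 and 222 is divisible by 6, so (234, 222) ⊆ (6). Therefore (234, 222) = (6), d = 6.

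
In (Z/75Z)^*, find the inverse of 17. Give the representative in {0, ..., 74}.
Apply the extended Euclidean algorithm to (75, 17), tracking rows (r, s, t) with s·75 + t·17 = r. Each division r_prev = q·r_cur + r_new produces the new row as (previous row) − q·(current row):
  row A: (75, 1, 0)   [1·75 + 0·17 = 75]
  row B: (17, 0, 1)   [0·75 + 1·17 = 17]
  75 = 4·17 + 7   → row C = row A − 4·row B = (7, 1, −4)   [check: 1·75 − 4·17 = 7]
  17 = 2·7 + 3   → row D = row B − 2·row C = (3, −2, 9)   [check: −2·75 + 9·17 = 3]
  7 = 2·3 + 1   → row E = row C − 2·row D = (1, 5, −22)   [check: 5·75 − 22·17 = 1]
  3 = 3·1 + 0   → remainder 0, stop. gcd = 1 (last nonzero row E).
The gcd is 1, so 17 is invertible mod 75. The last nonzero row gives 5·75 − 22·17 = 1, so t = −22. So 17^(−1) ≡ −22 ≡ 53 (mod 75). Verify: 17 · 53 = 901 ≡ 1 (mod 75). ✓

Final answer: 17^(−1) ≡ 53 (mod 75)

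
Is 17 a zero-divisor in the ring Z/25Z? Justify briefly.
NO

gcd(17, 25) = 1, so 17 is a unit in Z/25Z (it has a multiplicative inverse). A unit cannot be a zero-divisor: if 17·b ≡ 0 then multiplying both sides by 17^(−1) gives b ≡ 0. So 17 is not a zero-divisor.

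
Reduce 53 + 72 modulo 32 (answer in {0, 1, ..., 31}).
Reduce the summands first: 53 ≡ 21, 72 ≡ 8 (mod 32), so 53 + 72 ≡ 21 + 8 (mod 32). 21 + 8 = 29; 29 = 0·32 + 29, so (53 + 72) mod 32 = 29.

Final answer: 29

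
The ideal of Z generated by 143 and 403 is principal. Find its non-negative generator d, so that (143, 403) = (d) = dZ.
(143, 403) = (13); d = 13

In the PID Z, (a, b) is generated by gcd(a, b). Compute gcd(403, 143) with the extended Euclidean algorithm, tracking rows (r, s, t) with s·403 + t·143 = r:
  row A: (403, 1, 0)   [1·403 + 0·143 = 403]
  row B: (143, 0, 1)   [0·403 + 1·143 = 143]
  403 = 2·143 + 117   → row C = row A − 2·row B = (117, 1, −2)   [check: 1·403 − 2·143 = 117]
  143 = 1·117 + 26   → row D = row B − 1·row C = (26, −1, 3)   [check: −1·403 + 3·143 = 26]
  117 = 4·26 + 13   → row E = row C − 4·row D = (13, 5, −14)   [check: 5·403 − 14·143 = 13]
  26 = 2·13 + 0   → remainder 0, stop. gcd = 13 (last nonzero row E).
So gcd(143, 403) = 13, with Bézout identity 5·403 − 14·143 = 13. Containment (⊇): the Bézout identity exhibits 13 as an element of (143, 403), giving (13) ⊆ (143, 403). Containment (⊆): since 13 | 143 and 13 | 403 (143 = 13·11, 403 = 13·31), every Z-linear combination of 143 and 403 is divisible by 13, so (143, 403) ⊆ (13). Therefore (143, 403) = (13), d = 13.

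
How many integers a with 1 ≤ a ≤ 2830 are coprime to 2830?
The number of a ∈ {1, ..., 2830} with gcd(a, 2830) = 1 is by definition Euler's totient φ(2830). φ is multiplicative, with φ(p^e) = p^e − p^(e−1). Factorise 2830 = 2 · 5 · 283. Then
  φ(2830) = (2 − 1) · (5 − 1) · (283 − 1) = 1 · 4 · 282 = 1128.
So there are 1128 such integers.

Final answer: 1128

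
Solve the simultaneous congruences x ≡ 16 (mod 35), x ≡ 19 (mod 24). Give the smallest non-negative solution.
The moduli 35, 24 are pairwise coprime, so by the CRT there is a unique solution mod 35·24 = 840.
Solve by successive substitution. Start with x ≡ 16 (mod 35).
  Combine with x ≡ 19 (mod 24): write x = 16 + 35·t and require 16 + 35·t ≡ 19 (mod 24), i.e. 35·t ≡ 19 − 16 ≡ 3 (mod 24). Since 35^(−1) ≡ 11 (mod 24) (35 ≡ 11 (mod 24)), t ≡ 11·3 ≡ 9 (mod 24). So x ≡ 16 + 35·9 = 331 (mod 840).
Unique solution in [0, 840): x = 331.

Final answer: x ≡ 331 (mod 840); the representative in [0, 840) is 331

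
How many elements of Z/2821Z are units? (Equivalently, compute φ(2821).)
An element a ∈ Z/2821Z is a unit iff gcd(a, 2821) = 1, so the number of units is φ(2821). φ is multiplicative, with φ(p^e) = p^e − p^(e−1). Factorise 2821 = 7 · 13 · 31. Then
  φ(2821) = (7 − 1) · (13 − 1) · (31 − 1) = 6 · 12 · 30 = 2160.

Final answer: Z/2821Z has φ(2821) = 2160 units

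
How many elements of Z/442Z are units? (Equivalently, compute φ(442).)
An element a ∈ Z/442Z is a unit iff gcd(a, 442) = 1, so the number of units is φ(442). φ is multiplicative, with φ(p^e) = p^e − p^(e−1). Factorise 442 = 2 · 13 · 17. Then
  φ(442) = (2 − 1) · (13 − 1) · (17 − 1) = 1 · 12 · 16 = 192.

Final answer: Z/442Z has φ(442) = 192 units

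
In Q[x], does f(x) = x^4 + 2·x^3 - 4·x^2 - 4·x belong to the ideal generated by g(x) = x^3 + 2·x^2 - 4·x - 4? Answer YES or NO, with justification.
YES

In Q[x] the ideal (g) consists of all multiples of g, so f ∈ (g) iff g | f, i.e. iff the remainder of f on division by g is 0. Divide f by g (g is monic, so eliminate the leading term of the running remainder at each step):
  leading term x^4: subtract (x)·g(x) = x^4 + 2·x^3 - 4·x^2 - 4·x, leaving 0
The remainder is 0, so f(x) = g(x) · h(x) with h(x) = x. Hence g | f, i.e. f ∈ (g).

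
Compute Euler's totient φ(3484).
φ(3484) = 1584

φ is multiplicative, with φ(p^e) = p^e − p^(e−1). Factorise 3484 = 2^2 · 13 · 67. Then
  φ(3484) = (2^2 − 2^1) · (13 − 1) · (67 − 1) = 2 · 12 · 66 = 1584.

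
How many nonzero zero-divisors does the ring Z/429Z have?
In Z/429Z each nonzero element is either a unit (gcd with 429 is 1) or a zero-divisor (gcd > 1). The number of units is φ(429): factorise 429 = 3 · 11 · 13, so φ(429) = (3 − 1) · (11 − 1) · (13 − 1) = 2 · 10 · 12 = 240. The nonzero elements number 429 − 1 = 428. Hence the nonzero zero-divisors number 428 − 240 = 188.

Final answer: Z/429Z has 188 nonzero zero-divisors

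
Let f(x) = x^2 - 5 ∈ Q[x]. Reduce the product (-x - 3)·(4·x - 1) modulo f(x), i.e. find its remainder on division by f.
First multiply in Q[x] without reducing: a · b = -4·x^2 - 11·x + 3. Now divide by f(x) = x^2 - 5, eliminating the leading term at each step:
  leading term -4·x^2: subtract (-4)·f(x) = 20 - 4·x^2, leaving -11·x - 17
The degree is now < 2, so this is the remainder. Hence a · b ≡ -11·x - 17 in Q[x]/(f).

Final answer: a · b ≡ -11·x - 17 (mod f(x))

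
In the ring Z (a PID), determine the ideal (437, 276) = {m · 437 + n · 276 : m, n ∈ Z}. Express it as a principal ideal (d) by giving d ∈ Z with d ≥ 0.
In the PID Z, (a, b) is generated by gcd(a, b). Compute gcd(437, 276) with the extended Euclidean algorithm, tracking rows (r, s, t) with s·437 + t·276 = r:
  row A: (437, 1, 0)   [1·437 + 0·276 = 437]
  row B: (276, 0, 1)   [0·437 + 1·276 = 276]
  437 = 1·276 + 161   → row C = row A − 1·row B = (161, 1, −1)   [check: 1·437 − 1·276 = 161]
  276 = 1·161 + 115   → row D = row B − 1·row C = (115, −1, 2)   [check: −1·437 + 2·276 = 115]
  161 = 1·115 + 46   → row E = row C − 1·row D = (46, 2, −3)   [check: 2·437 − 3·276 = 46]
  115 = 2·46 + 23   → row F = row D − 2·row E = (23, −5, 8)   [check: −5·437 + 8·276 = 23]
  46 = 2·23 + 0   → remainder 0, stop. gcd = 23 (last nonzero row F).
So gcd(437, 276) = 23, with Bézout identity −5·437 + 8·276 = 23. Containment (⊇): the Bézout identity exhibits 23 as an element of (437, 276), giving (23) ⊆ (437, 276). Containment (⊆): since 23 | 437 and 23 | 276 (437 = 23·19, 276 = 23·12), every Z-linear combination of 437 and 276 is divisible by 23, so (437, 276) ⊆ (23). Therefore (437, 276) = (23), d = 23.

Final answer: (437, 276) = (23); d = 23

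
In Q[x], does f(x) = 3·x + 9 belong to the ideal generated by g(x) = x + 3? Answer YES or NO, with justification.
YES

In Q[x] the ideal (g) consists of all multiples of g, so f ∈ (g) iff g | f, i.e. iff the remainder of f on division by g is 0. Divide f by g (g is monic, so eliminate the leading term of the running remainder at each step):
  leading term 3·x: subtract (3)·g(x) = 3·x + 9, leaving 0
The remainder is 0, so f(x) = g(x) · h(x) with h(x) = 3. Hence g | f, i.e. f ∈ (g).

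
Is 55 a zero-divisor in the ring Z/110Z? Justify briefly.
gcd(55, 110) = 55 > 1, so 55 is not a unit in Z/110Z. In Z/nZ every nonzero non-unit is a zero-divisor: explicitly, take b = 110/gcd = 2 ≠ 0 (mod 110); then 55·2 = 110 = 1·110, i.e. 55·2 ≡ 0 (mod 110). So 55 is a zero-divisor.

Final answer: YES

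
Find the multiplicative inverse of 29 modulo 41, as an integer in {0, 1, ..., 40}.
Apply the extended Euclidean algorithm to (41, 29), tracking rows (r, s, t) with s·41 + t·29 = r. Each division r_prev = q·r_cur + r_new produces the new row as (previous row) − q·(current row):
  row A: (41, 1, 0)   [1·41 + 0·29 = 41]
  row B: (29, 0, 1)   [0·41 + 1·29 = 29]
  41 = 1·29 + 12   → row C = row A − 1·row B = (12, 1, −1)   [check: 1·41 − 1·29 = 12]
  29 = 2·12 + 5   → row D = row B − 2·row C = (5, −2, 3)   [check: −2·41 + 3·29 = 5]
  12 = 2·5 + 2   → row E = row C − 2·row D = (2, 5, −7)   [check: 5·41 − 7·29 = 2]
  5 = 2·2 + 1   → row F = row D − 2·row E = (1, −12, 17)   [check: −12·41 + 17·29 = 1]
  2 = 2·1 + 0   → remainder 0, stop. gcd = 1 (last nonzero row F).
The gcd is 1, so 29 is invertible mod 41. The last nonzero row gives −12·41 + 17·29 = 1, so t = 17. So 29^(−1) ≡ 17 (mod 41). Verify: 29 · 17 = 493 ≡ 1 (mod 41). ✓

Final answer: 29^(−1) ≡ 17 (mod 41)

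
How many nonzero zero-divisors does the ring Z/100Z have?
In Z/100Z each nonzero element is either a unit (gcd with 100 is 1) or a zero-divisor (gcd > 1). The number of units is φ(100): factorise 100 = 2^2 · 5^2, so φ(100) = (2^2 − 2^1) · (5^2 − 5^1) = 2 · 20 = 40. The nonzero elements number 100 − 1 = 99. Hence the nonzero zero-divisors number 99 − 40 = 59.

Final answer: Z/100Z has 59 nonzero zero-divisors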